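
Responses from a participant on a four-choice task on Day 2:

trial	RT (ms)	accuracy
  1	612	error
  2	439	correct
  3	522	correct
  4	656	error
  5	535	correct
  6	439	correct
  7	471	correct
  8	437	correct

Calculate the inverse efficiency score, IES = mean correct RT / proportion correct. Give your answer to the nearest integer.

632 ms

Correct trials (n=6): 439, 522, 535, 439, 471, 437
Mean correct RT = 2843/6 = 473.8333 ms
Proportion correct = 6/8
IES = 473.8333 / (6/8) = 631.778 ms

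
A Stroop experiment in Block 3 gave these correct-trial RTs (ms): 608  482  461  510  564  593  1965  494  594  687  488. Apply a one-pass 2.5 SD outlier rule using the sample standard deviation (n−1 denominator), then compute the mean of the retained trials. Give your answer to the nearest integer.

548 ms

n = 11, ΣRT = 7446, M = 676.909
Σ(x−M)² = 1872298.91; s = √(1872298.91/10) = 432.701
Cutoffs: 676.909 ± 2.5·432.701 → [-404.8, 1758.7]
Outside: 1965 → excluded.
Retained (n=10): Σ = 5481, mean = 5481/10 = 548.100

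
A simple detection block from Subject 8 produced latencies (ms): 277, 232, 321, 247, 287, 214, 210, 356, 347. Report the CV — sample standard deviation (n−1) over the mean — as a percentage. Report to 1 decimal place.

20.0%

n = 9, Σ = 2491, M = 276.7778
Σ(x−M)² = 24559.556; s = √(24559.556/8) = 55.4071
CV = 55.4071 / 276.7778 = 0.20019 = 20.019%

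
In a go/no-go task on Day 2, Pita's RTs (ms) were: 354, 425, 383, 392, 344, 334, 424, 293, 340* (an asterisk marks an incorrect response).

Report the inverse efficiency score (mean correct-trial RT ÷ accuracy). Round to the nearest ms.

Correct trials (n=8): 354, 425, 383, 392, 344, 334, 424, 293
Mean correct RT = 2949/8 = 368.6250 ms
Proportion correct = 8/9
IES = 368.6250 / (8/9) = 414.703 ms

415 ms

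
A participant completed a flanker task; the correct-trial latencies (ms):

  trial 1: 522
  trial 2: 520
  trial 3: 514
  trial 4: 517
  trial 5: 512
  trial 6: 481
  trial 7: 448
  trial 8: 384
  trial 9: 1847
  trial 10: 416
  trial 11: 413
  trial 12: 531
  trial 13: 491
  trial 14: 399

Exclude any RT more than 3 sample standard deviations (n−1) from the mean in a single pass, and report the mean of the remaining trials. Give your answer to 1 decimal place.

n = 14, ΣRT = 7995, M = 571.071
Σ(x−M)² = 1787594.93; s = √(1787594.93/13) = 370.820
Cutoffs: 571.071 ± 3·370.820 → [-541.4, 1683.5]
Outside: 1847 → excluded.
Retained (n=13): Σ = 6148, mean = 6148/13 = 472.923

472.9 ms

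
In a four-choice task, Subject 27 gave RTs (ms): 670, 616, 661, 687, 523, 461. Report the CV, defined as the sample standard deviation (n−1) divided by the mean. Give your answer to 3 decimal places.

0.151

n = 6, Σ = 3618, M = 603.0000
Σ(x−M)² = 41642.000; s = √(41642.000/5) = 91.2601
CV = 91.2601 / 603.0000 = 0.15134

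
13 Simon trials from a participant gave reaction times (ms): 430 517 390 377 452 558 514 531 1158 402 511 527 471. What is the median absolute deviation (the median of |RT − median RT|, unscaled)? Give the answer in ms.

47 ms

Sorted: 377, 390, 402, 430, 452, 471, 511, 514, 517, 527, 531, 558, 1158 → median = 511
|x − 511|: 81, 6, 121, 134, 59, 47, 3, 20, 647, 109, 0, 16, 40
Sorted deviations: 0, 3, 6, 16, 20, 40, 47, 59, 81, 109, 121, 134, 647 → MAD = 47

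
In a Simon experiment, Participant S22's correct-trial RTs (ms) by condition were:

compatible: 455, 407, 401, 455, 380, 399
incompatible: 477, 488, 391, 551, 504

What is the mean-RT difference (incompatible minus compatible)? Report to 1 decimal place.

M(compatible) = 2497/6 = 416.167
M(incompatible) = 2411/5 = 482.200
Difference = 482.200 − 416.167 = 66.033 ms

66.0 ms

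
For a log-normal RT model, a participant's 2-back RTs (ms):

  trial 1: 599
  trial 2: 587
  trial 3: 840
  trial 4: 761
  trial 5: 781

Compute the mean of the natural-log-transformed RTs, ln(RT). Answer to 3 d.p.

6.560

ln(RT): 6.3953, 6.3750, 6.7334, 6.6346, 6.6606
Σ ln(RT) = 32.7989
Mean = 32.7989/5 = 6.55978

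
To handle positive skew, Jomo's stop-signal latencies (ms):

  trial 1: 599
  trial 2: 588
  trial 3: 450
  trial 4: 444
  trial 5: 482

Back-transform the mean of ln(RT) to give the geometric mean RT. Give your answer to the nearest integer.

508 ms

ln(RT): 6.3953, 6.3767, 6.1092, 6.0958, 6.1779
Mean ln(RT) = 31.1550/5 = 6.23100
Geometric mean = exp(6.23100) = 508.26 ms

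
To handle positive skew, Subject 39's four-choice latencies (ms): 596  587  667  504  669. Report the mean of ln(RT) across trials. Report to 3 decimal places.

ln(RT): 6.3902, 6.3750, 6.5028, 6.2226, 6.5058
Σ ln(RT) = 31.9964
Mean = 31.9964/5 = 6.39928

6.399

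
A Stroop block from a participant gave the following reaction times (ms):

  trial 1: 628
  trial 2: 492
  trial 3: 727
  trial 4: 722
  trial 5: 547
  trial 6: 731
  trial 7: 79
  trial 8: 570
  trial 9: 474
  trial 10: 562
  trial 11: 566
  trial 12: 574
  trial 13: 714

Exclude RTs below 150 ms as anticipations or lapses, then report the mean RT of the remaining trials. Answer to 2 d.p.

608.92 ms

Excluded: 79
Retained (n=12): Σ = 7307
Mean = 7307/12 = 608.9167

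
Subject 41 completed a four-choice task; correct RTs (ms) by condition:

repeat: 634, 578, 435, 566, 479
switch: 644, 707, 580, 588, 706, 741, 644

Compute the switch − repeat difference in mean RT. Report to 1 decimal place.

120.2 ms

M(repeat) = 2692/5 = 538.400
M(switch) = 4610/7 = 658.571
Difference = 658.571 − 538.400 = 120.171 ms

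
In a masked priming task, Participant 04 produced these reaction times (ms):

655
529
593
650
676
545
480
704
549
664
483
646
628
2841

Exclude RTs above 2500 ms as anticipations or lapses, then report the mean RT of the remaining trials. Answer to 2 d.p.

600.15 ms

Excluded: 2841
Retained (n=13): Σ = 7802
Mean = 7802/13 = 600.1538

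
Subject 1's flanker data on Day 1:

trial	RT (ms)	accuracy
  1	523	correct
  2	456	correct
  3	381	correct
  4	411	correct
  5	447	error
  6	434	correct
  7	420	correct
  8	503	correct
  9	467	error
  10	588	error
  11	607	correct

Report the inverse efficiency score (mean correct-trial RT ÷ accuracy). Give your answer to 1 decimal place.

Correct trials (n=8): 523, 456, 381, 411, 434, 420, 503, 607
Mean correct RT = 3735/8 = 466.8750 ms
Proportion correct = 8/11
IES = 466.8750 / (8/11) = 641.953 ms

642.0 ms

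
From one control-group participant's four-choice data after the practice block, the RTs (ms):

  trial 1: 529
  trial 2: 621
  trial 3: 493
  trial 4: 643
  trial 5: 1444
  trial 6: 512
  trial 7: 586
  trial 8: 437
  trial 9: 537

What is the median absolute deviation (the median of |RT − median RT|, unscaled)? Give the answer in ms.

Sorted: 437, 493, 512, 529, 537, 586, 621, 643, 1444 → median = 537
|x − 537|: 8, 84, 44, 106, 907, 25, 49, 100, 0
Sorted deviations: 0, 8, 25, 44, 49, 84, 100, 106, 907 → MAD = 49

49 ms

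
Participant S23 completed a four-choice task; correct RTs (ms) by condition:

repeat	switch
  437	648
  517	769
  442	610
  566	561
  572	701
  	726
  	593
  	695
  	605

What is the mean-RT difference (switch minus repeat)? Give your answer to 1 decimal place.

M(repeat) = 2534/5 = 506.800
M(switch) = 5908/9 = 656.444
Difference = 656.444 − 506.800 = 149.644 ms

149.6 ms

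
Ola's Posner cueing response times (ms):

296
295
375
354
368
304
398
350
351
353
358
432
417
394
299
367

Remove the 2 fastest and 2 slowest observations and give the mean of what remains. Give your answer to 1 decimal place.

355.9 ms

Sorted: 295, 296, 299, 304, 350, 351, 353, 354, 358, 367, 368, 375, 394, 398, 417, 432
Drop lowest 2 (295, 296) and highest 2 (417, 432)
Remaining (n=12): Σ = 4271, mean = 4271/12 = 355.917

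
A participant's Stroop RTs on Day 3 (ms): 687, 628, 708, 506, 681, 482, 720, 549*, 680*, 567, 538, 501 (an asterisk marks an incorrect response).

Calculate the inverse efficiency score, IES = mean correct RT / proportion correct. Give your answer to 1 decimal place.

722.2 ms

Correct trials (n=10): 687, 628, 708, 506, 681, 482, 720, 567, 538, 501
Mean correct RT = 6018/10 = 601.8000 ms
Proportion correct = 10/12
IES = 601.8000 / (10/12) = 722.160 ms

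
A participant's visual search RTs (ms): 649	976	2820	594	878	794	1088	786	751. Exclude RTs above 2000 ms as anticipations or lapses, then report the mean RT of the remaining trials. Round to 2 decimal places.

814.50 ms

Excluded: 2820
Retained (n=8): Σ = 6516
Mean = 6516/8 = 814.5000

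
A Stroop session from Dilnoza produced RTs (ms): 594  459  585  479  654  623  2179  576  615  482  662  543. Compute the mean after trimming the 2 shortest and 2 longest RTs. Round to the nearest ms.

584 ms

Sorted: 459, 479, 482, 543, 576, 585, 594, 615, 623, 654, 662, 2179
Drop lowest 2 (459, 479) and highest 2 (662, 2179)
Remaining (n=8): Σ = 4672, mean = 4672/8 = 584.000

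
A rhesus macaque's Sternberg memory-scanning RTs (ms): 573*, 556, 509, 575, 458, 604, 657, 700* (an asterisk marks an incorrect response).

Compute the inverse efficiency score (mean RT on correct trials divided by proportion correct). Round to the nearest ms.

Correct trials (n=6): 556, 509, 575, 458, 604, 657
Mean correct RT = 3359/6 = 559.8333 ms
Proportion correct = 6/8
IES = 559.8333 / (6/8) = 746.444 ms

746 ms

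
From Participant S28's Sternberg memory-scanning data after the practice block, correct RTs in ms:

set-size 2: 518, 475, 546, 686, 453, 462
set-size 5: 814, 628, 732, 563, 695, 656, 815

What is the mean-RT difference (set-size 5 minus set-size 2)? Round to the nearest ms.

M(set-size 2) = 3140/6 = 523.333
M(set-size 5) = 4903/7 = 700.429
Difference = 700.429 − 523.333 = 177.095 ms

177 ms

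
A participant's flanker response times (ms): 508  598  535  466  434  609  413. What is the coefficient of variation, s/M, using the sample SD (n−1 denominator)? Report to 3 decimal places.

0.151

n = 7, Σ = 3563, M = 509.0000
Σ(x−M)² = 35288.000; s = √(35288.000/6) = 76.6899
CV = 76.6899 / 509.0000 = 0.15067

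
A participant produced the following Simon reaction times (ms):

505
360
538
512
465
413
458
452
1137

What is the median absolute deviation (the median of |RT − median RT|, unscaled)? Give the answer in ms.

Sorted: 360, 413, 452, 458, 465, 505, 512, 538, 1137 → median = 465
|x − 465|: 40, 105, 73, 47, 0, 52, 7, 13, 672
Sorted deviations: 0, 7, 13, 40, 47, 52, 73, 105, 672 → MAD = 47

47 ms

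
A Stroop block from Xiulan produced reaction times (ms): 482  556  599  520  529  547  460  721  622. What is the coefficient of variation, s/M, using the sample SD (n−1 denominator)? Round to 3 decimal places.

n = 9, Σ = 5036, M = 559.5556
Σ(x−M)² = 50114.222; s = √(50114.222/8) = 79.1472
CV = 79.1472 / 559.5556 = 0.14145

0.141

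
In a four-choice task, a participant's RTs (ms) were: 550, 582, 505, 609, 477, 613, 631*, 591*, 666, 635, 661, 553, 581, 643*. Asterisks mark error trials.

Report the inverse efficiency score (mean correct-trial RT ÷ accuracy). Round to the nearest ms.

Correct trials (n=11): 550, 582, 505, 609, 477, 613, 666, 635, 661, 553, 581
Mean correct RT = 6432/11 = 584.7273 ms
Proportion correct = 11/14
IES = 584.7273 / (11/14) = 744.198 ms

744 ms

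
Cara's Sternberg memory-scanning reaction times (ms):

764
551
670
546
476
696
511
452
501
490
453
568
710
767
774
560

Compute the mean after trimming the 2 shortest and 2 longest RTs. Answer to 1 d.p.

Sorted: 452, 453, 476, 490, 501, 511, 546, 551, 560, 568, 670, 696, 710, 764, 767, 774
Drop lowest 2 (452, 453) and highest 2 (767, 774)
Remaining (n=12): Σ = 7043, mean = 7043/12 = 586.917

586.9 ms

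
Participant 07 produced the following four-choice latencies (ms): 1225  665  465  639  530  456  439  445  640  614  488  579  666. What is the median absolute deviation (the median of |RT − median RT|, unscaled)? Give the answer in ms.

Sorted: 439, 445, 456, 465, 488, 530, 579, 614, 639, 640, 665, 666, 1225 → median = 579
|x − 579|: 646, 86, 114, 60, 49, 123, 140, 134, 61, 35, 91, 0, 87
Sorted deviations: 0, 35, 49, 60, 61, 86, 87, 91, 114, 123, 134, 140, 646 → MAD = 87

87 ms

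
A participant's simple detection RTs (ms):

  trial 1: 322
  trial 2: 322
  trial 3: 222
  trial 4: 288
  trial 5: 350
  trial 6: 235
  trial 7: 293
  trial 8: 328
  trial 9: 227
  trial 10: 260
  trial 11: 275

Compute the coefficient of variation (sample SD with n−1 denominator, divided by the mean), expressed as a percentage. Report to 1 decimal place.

15.5%

n = 11, Σ = 3122, M = 283.8182
Σ(x−M)² = 19427.636; s = √(19427.636/10) = 44.0768
CV = 44.0768 / 283.8182 = 0.15530 = 15.530%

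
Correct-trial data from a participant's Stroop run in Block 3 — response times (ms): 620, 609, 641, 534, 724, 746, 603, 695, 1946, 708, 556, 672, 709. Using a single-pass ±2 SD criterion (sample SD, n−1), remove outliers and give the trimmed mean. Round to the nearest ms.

n = 13, ΣRT = 9763, M = 751.000
Σ(x−M)² = 1598212.00; s = √(1598212.00/12) = 364.944
Cutoffs: 751.000 ± 2·364.944 → [21.1, 1480.9]
Outside: 1946 → excluded.
Retained (n=12): Σ = 7817, mean = 7817/12 = 651.417

651 ms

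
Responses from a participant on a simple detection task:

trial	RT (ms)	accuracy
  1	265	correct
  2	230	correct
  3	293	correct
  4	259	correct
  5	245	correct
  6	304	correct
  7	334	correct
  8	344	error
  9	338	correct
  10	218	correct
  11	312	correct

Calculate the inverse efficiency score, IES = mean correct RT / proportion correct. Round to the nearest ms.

308 ms

Correct trials (n=10): 265, 230, 293, 259, 245, 304, 334, 338, 218, 312
Mean correct RT = 2798/10 = 279.8000 ms
Proportion correct = 10/11
IES = 279.8000 / (10/11) = 307.780 ms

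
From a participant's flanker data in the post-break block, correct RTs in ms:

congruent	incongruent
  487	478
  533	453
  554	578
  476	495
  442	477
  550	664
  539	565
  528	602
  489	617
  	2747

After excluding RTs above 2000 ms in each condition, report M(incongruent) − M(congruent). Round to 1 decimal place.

incongruent: exclude 2747
M(congruent) = 4598/9 = 510.889
M(incongruent) = 4929/9 = 547.667
Difference = 547.667 − 510.889 = 36.778 ms

36.8 ms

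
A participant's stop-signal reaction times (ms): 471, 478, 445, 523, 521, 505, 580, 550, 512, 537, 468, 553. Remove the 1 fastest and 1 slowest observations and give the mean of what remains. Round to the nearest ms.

512 ms

Sorted: 445, 468, 471, 478, 505, 512, 521, 523, 537, 550, 553, 580
Drop lowest 1 (445) and highest 1 (580)
Remaining (n=10): Σ = 5118, mean = 5118/10 = 511.800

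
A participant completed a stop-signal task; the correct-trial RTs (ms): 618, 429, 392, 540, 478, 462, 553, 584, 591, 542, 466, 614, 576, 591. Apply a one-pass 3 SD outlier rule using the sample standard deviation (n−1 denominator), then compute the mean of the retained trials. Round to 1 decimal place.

531.1 ms

n = 14, ΣRT = 7436, M = 531.143
Σ(x−M)² = 68697.71; s = √(68697.71/13) = 72.694
Cutoffs: 531.143 ± 3·72.694 → [313.1, 749.2]
No RTs fall outside the cutoffs; all 14 retained. Mean = 7436/14 = 531.143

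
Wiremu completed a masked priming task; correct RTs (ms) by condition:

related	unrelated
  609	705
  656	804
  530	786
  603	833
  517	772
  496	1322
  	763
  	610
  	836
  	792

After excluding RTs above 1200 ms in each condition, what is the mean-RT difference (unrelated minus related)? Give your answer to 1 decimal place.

198.3 ms

unrelated: exclude 1322
M(related) = 3411/6 = 568.500
M(unrelated) = 6901/9 = 766.778
Difference = 766.778 − 568.500 = 198.278 ms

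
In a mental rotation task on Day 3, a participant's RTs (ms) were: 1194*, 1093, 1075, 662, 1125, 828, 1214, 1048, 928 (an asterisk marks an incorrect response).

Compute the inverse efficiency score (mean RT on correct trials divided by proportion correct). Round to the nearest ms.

Correct trials (n=8): 1093, 1075, 662, 1125, 828, 1214, 1048, 928
Mean correct RT = 7973/8 = 996.6250 ms
Proportion correct = 8/9
IES = 996.6250 / (8/9) = 1121.203 ms

1121 ms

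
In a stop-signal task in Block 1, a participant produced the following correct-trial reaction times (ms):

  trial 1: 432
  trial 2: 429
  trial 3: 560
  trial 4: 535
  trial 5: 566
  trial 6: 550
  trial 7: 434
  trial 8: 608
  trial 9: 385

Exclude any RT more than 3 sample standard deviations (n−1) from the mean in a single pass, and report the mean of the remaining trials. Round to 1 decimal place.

499.9 ms

n = 9, ΣRT = 4499, M = 499.889
Σ(x−M)² = 50590.89; s = √(50590.89/8) = 79.523
Cutoffs: 499.889 ± 3·79.523 → [261.3, 738.5]
No RTs fall outside the cutoffs; all 9 retained. Mean = 4499/9 = 499.889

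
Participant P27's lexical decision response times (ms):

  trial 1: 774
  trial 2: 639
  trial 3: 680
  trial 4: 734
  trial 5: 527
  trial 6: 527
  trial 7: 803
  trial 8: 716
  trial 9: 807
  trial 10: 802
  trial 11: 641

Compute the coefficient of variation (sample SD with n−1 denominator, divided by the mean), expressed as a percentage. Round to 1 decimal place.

n = 11, Σ = 7650, M = 695.4545
Σ(x−M)² = 106582.727; s = √(106582.727/10) = 103.2389
CV = 103.2389 / 695.4545 = 0.14845 = 14.845%

14.8%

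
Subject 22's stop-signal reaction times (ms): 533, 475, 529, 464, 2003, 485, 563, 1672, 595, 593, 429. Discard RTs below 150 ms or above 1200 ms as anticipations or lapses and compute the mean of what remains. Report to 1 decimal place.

518.4 ms

Excluded: 1672, 2003
Retained (n=9): Σ = 4666
Mean = 4666/9 = 518.4444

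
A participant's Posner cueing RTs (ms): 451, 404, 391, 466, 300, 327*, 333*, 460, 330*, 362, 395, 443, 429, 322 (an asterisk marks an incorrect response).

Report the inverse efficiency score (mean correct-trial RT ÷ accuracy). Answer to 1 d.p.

Correct trials (n=11): 451, 404, 391, 466, 300, 460, 362, 395, 443, 429, 322
Mean correct RT = 4423/11 = 402.0909 ms
Proportion correct = 11/14
IES = 402.0909 / (11/14) = 511.752 ms

511.8 ms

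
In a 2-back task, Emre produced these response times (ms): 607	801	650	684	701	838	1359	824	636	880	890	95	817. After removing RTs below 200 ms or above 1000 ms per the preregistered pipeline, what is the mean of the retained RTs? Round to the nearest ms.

Excluded: 95, 1359
Retained (n=11): Σ = 8328
Mean = 8328/11 = 757.0909

757 ms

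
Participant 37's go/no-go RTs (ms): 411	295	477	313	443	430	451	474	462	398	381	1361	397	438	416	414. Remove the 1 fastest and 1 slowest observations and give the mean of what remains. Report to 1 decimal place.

421.8 ms

Sorted: 295, 313, 381, 397, 398, 411, 414, 416, 430, 438, 443, 451, 462, 474, 477, 1361
Drop lowest 1 (295) and highest 1 (1361)
Remaining (n=14): Σ = 5905, mean = 5905/14 = 421.786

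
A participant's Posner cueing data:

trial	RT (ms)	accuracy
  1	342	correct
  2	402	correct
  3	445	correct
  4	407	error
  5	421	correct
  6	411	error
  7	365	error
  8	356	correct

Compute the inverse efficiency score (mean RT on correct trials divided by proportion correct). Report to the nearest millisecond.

Correct trials (n=5): 342, 402, 445, 421, 356
Mean correct RT = 1966/5 = 393.2000 ms
Proportion correct = 5/8
IES = 393.2000 / (5/8) = 629.120 ms

629 ms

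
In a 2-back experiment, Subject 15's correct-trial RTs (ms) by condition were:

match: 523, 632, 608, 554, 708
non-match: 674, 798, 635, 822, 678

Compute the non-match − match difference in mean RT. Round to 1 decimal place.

M(match) = 3025/5 = 605.000
M(non-match) = 3607/5 = 721.400
Difference = 721.400 − 605.000 = 116.400 ms

116.4 ms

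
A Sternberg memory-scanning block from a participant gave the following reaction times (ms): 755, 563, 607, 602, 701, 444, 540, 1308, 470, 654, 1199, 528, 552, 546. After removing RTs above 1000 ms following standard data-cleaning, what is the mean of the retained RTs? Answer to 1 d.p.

580.2 ms

Excluded: 1199, 1308
Retained (n=12): Σ = 6962
Mean = 6962/12 = 580.1667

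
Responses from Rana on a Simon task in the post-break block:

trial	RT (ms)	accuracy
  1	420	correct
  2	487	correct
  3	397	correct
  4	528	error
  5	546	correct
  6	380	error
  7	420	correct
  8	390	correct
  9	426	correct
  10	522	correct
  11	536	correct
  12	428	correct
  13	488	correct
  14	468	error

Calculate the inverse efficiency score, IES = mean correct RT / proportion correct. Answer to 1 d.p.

Correct trials (n=11): 420, 487, 397, 546, 420, 390, 426, 522, 536, 428, 488
Mean correct RT = 5060/11 = 460.0000 ms
Proportion correct = 11/14
IES = 460.0000 / (11/14) = 585.455 ms

585.5 ms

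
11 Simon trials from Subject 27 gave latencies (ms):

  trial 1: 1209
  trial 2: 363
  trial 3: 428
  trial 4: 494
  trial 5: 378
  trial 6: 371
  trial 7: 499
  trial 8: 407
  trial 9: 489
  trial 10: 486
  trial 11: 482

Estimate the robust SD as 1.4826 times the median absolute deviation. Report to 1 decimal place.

80.1 ms

Sorted: 363, 371, 378, 407, 428, 482, 486, 489, 494, 499, 1209 → median = 482
|x − 482| sorted: 0, 4, 7, 12, 17, 54, 75, 104, 111, 119, 727 → MAD = 54
Robust SD ≈ 1.4826 × 54 = 80.060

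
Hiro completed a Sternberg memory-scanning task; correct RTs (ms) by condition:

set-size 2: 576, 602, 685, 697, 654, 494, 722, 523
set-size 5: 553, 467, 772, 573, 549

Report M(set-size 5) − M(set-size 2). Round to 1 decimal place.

M(set-size 2) = 4953/8 = 619.125
M(set-size 5) = 2914/5 = 582.800
Difference = 582.800 − 619.125 = -36.325 ms

-36.3 ms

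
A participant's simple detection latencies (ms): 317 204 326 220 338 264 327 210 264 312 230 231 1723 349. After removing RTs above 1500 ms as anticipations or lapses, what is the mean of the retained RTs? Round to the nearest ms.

276 ms

Excluded: 1723
Retained (n=13): Σ = 3592
Mean = 3592/13 = 276.3077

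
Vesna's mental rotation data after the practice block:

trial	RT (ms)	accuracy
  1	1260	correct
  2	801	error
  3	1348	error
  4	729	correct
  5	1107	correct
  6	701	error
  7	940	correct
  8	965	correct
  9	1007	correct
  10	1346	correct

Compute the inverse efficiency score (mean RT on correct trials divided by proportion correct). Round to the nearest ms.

Correct trials (n=7): 1260, 729, 1107, 940, 965, 1007, 1346
Mean correct RT = 7354/7 = 1050.5714 ms
Proportion correct = 7/10
IES = 1050.5714 / (7/10) = 1500.816 ms

1501 ms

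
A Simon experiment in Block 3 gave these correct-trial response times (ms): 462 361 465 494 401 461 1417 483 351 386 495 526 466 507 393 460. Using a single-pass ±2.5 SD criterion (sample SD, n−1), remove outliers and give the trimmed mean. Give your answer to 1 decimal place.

n = 16, ΣRT = 8128, M = 508.000
Σ(x−M)² = 923654.00; s = √(923654.00/15) = 248.147
Cutoffs: 508.000 ± 2.5·248.147 → [-112.4, 1128.4]
Outside: 1417 → excluded.
Retained (n=15): Σ = 6711, mean = 6711/15 = 447.400

447.4 ms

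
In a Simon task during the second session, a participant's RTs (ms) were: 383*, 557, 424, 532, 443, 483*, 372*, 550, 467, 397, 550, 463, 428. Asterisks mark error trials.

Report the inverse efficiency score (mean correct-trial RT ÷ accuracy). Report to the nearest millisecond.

625 ms

Correct trials (n=10): 557, 424, 532, 443, 550, 467, 397, 550, 463, 428
Mean correct RT = 4811/10 = 481.1000 ms
Proportion correct = 10/13
IES = 481.1000 / (10/13) = 625.430 ms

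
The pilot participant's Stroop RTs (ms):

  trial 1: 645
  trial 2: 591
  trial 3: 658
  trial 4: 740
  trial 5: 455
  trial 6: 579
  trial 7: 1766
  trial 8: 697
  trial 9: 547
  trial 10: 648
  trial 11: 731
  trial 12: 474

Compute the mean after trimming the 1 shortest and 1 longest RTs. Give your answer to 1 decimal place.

Sorted: 455, 474, 547, 579, 591, 645, 648, 658, 697, 731, 740, 1766
Drop lowest 1 (455) and highest 1 (1766)
Remaining (n=10): Σ = 6310, mean = 6310/10 = 631.000

631.0 ms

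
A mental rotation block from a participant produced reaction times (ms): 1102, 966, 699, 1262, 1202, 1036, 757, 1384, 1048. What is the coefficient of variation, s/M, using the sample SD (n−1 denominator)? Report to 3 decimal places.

0.212

n = 9, Σ = 9456, M = 1050.6667
Σ(x−M)² = 398610.000; s = √(398610.000/8) = 223.2179
CV = 223.2179 / 1050.6667 = 0.21245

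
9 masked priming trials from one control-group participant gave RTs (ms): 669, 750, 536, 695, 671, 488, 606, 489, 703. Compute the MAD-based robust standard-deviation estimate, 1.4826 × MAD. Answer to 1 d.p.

Sorted: 488, 489, 536, 606, 669, 671, 695, 703, 750 → median = 669
|x − 669| sorted: 0, 2, 26, 34, 63, 81, 133, 180, 181 → MAD = 63
Robust SD ≈ 1.4826 × 63 = 93.404

93.4 ms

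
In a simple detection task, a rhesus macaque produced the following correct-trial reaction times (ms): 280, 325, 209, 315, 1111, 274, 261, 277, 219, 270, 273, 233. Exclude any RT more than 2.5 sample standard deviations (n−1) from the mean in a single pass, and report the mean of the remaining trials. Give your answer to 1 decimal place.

n = 12, ΣRT = 4047, M = 337.250
Σ(x−M)² = 666006.25; s = √(666006.25/11) = 246.061
Cutoffs: 337.250 ± 2.5·246.061 → [-277.9, 952.4]
Outside: 1111 → excluded.
Retained (n=11): Σ = 2936, mean = 2936/11 = 266.909

266.9 ms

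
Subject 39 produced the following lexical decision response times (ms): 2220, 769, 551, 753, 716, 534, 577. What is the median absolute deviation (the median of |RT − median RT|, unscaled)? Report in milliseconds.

139 ms

Sorted: 534, 551, 577, 716, 753, 769, 2220 → median = 716
|x − 716|: 1504, 53, 165, 37, 0, 182, 139
Sorted deviations: 0, 37, 53, 139, 165, 182, 1504 → MAD = 139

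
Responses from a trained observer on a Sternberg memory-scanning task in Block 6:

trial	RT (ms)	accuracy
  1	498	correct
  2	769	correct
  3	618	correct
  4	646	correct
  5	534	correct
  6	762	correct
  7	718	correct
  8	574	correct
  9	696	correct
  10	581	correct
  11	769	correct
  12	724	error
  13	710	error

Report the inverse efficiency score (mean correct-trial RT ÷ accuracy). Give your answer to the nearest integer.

770 ms

Correct trials (n=11): 498, 769, 618, 646, 534, 762, 718, 574, 696, 581, 769
Mean correct RT = 7165/11 = 651.3636 ms
Proportion correct = 11/13
IES = 651.3636 / (11/13) = 769.793 ms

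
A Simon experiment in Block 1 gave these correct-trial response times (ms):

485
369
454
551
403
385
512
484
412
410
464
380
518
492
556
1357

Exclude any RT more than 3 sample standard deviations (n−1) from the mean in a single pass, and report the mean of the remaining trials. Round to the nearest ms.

458 ms

n = 16, ΣRT = 8232, M = 514.500
Σ(x−M)² = 811286.00; s = √(811286.00/15) = 232.563
Cutoffs: 514.500 ± 3·232.563 → [-183.2, 1212.2]
Outside: 1357 → excluded.
Retained (n=15): Σ = 6875, mean = 6875/15 = 458.333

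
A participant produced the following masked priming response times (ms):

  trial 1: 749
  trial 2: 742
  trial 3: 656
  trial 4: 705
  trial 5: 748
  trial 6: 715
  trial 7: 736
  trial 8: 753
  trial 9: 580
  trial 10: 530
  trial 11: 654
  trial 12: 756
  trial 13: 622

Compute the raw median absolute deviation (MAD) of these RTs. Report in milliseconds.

38 ms

Sorted: 530, 580, 622, 654, 656, 705, 715, 736, 742, 748, 749, 753, 756 → median = 715
|x − 715|: 34, 27, 59, 10, 33, 0, 21, 38, 135, 185, 61, 41, 93
Sorted deviations: 0, 10, 21, 27, 33, 34, 38, 41, 59, 61, 93, 135, 185 → MAD = 38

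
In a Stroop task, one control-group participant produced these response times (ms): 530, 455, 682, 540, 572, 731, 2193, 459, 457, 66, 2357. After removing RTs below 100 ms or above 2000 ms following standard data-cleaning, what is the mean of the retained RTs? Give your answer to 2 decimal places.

Excluded: 66, 2193, 2357
Retained (n=8): Σ = 4426
Mean = 4426/8 = 553.2500

553.25 ms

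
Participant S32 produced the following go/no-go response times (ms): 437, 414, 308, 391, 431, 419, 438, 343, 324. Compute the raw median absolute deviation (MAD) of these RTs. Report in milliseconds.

23 ms

Sorted: 308, 324, 343, 391, 414, 419, 431, 437, 438 → median = 414
|x − 414|: 23, 0, 106, 23, 17, 5, 24, 71, 90
Sorted deviations: 0, 5, 17, 23, 23, 24, 71, 90, 106 → MAD = 23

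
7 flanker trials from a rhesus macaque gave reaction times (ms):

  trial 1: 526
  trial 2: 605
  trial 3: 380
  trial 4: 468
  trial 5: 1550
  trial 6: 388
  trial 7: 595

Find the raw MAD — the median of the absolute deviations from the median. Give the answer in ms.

Sorted: 380, 388, 468, 526, 595, 605, 1550 → median = 526
|x − 526|: 0, 79, 146, 58, 1024, 138, 69
Sorted deviations: 0, 58, 69, 79, 138, 146, 1024 → MAD = 79

79 ms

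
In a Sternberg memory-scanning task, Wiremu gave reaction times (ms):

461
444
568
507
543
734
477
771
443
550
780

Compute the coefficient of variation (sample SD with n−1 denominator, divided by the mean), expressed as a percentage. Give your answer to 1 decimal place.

n = 11, Σ = 6278, M = 570.7273
Σ(x−M)² = 169028.182; s = √(169028.182/10) = 130.0108
CV = 130.0108 / 570.7273 = 0.22780 = 22.780%

22.8%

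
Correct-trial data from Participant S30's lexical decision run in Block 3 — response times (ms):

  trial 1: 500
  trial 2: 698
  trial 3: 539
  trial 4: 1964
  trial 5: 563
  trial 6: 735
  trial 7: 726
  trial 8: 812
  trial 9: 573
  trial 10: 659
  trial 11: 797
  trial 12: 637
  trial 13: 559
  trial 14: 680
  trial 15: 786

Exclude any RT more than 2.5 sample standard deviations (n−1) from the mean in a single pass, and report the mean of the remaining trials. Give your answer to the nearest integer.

n = 15, ΣRT = 11228, M = 748.533
Σ(x−M)² = 1720367.73; s = √(1720367.73/14) = 350.547
Cutoffs: 748.533 ± 2.5·350.547 → [-127.8, 1624.9]
Outside: 1964 → excluded.
Retained (n=14): Σ = 9264, mean = 9264/14 = 661.714

662 ms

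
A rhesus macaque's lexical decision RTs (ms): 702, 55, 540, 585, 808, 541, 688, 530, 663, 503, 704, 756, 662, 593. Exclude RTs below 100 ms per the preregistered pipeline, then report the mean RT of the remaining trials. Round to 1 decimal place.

Excluded: 55
Retained (n=13): Σ = 8275
Mean = 8275/13 = 636.5385

636.5 ms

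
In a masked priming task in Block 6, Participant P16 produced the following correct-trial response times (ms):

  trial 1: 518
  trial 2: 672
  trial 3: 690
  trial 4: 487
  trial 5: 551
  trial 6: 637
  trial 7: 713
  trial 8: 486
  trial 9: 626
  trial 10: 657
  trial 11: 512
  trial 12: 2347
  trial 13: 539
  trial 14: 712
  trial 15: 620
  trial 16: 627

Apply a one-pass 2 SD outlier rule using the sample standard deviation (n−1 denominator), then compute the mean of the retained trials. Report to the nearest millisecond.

603 ms

n = 16, ΣRT = 11394, M = 712.125
Σ(x−M)² = 2942231.75; s = √(2942231.75/15) = 442.887
Cutoffs: 712.125 ± 2·442.887 → [-173.6, 1597.9]
Outside: 2347 → excluded.
Retained (n=15): Σ = 9047, mean = 9047/15 = 603.133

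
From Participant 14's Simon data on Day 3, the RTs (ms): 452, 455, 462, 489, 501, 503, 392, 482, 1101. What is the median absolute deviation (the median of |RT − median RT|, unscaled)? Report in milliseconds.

21 ms

Sorted: 392, 452, 455, 462, 482, 489, 501, 503, 1101 → median = 482
|x − 482|: 30, 27, 20, 7, 19, 21, 90, 0, 619
Sorted deviations: 0, 7, 19, 20, 21, 27, 30, 90, 619 → MAD = 21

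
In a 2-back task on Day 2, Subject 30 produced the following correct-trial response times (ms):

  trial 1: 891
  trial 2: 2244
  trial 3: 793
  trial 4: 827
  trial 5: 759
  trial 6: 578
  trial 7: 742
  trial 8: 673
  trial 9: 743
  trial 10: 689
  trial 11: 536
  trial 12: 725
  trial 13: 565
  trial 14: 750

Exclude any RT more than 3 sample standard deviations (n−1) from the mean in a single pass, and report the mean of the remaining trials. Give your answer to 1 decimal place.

713.2 ms

n = 14, ΣRT = 11515, M = 822.500
Σ(x−M)² = 2306181.50; s = √(2306181.50/13) = 421.187
Cutoffs: 822.500 ± 3·421.187 → [-441.1, 2086.1]
Outside: 2244 → excluded.
Retained (n=13): Σ = 9271, mean = 9271/13 = 713.154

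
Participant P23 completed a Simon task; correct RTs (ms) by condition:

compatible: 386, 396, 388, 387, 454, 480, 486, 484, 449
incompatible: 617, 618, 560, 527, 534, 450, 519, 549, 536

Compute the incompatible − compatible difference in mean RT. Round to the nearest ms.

M(compatible) = 3910/9 = 434.444
M(incompatible) = 4910/9 = 545.556
Difference = 545.556 − 434.444 = 111.111 ms

111 ms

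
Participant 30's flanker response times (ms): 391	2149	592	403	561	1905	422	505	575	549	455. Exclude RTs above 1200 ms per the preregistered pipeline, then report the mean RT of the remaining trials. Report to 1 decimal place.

494.8 ms

Excluded: 1905, 2149
Retained (n=9): Σ = 4453
Mean = 4453/9 = 494.7778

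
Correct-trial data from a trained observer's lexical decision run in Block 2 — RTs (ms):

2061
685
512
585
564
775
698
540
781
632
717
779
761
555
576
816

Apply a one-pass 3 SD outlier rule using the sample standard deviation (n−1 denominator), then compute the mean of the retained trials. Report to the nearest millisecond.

665 ms

n = 16, ΣRT = 12037, M = 752.312
Σ(x−M)² = 1978347.44; s = √(1978347.44/15) = 363.166
Cutoffs: 752.312 ± 3·363.166 → [-337.2, 1841.8]
Outside: 2061 → excluded.
Retained (n=15): Σ = 9976, mean = 9976/15 = 665.067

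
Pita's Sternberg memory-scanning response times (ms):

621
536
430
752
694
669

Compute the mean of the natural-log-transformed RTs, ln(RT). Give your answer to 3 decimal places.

6.408

ln(RT): 6.4313, 6.2841, 6.0638, 6.6227, 6.5425, 6.5058
Σ ln(RT) = 38.4502
Mean = 38.4502/6 = 6.40837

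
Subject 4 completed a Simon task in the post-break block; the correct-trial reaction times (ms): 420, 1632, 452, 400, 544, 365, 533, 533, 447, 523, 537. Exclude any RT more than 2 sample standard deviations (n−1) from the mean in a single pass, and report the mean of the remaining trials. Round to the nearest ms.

475 ms

n = 11, ΣRT = 6386, M = 580.545
Σ(x−M)² = 1255810.73; s = √(1255810.73/10) = 354.374
Cutoffs: 580.545 ± 2·354.374 → [-128.2, 1289.3]
Outside: 1632 → excluded.
Retained (n=10): Σ = 4754, mean = 4754/10 = 475.400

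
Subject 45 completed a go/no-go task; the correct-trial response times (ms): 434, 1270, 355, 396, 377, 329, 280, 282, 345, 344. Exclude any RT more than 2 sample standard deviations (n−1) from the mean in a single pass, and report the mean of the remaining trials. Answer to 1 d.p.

349.1 ms

n = 10, ΣRT = 4412, M = 441.200
Σ(x−M)² = 783177.60; s = √(783177.60/9) = 294.991
Cutoffs: 441.200 ± 2·294.991 → [-148.8, 1031.2]
Outside: 1270 → excluded.
Retained (n=9): Σ = 3142, mean = 3142/9 = 349.111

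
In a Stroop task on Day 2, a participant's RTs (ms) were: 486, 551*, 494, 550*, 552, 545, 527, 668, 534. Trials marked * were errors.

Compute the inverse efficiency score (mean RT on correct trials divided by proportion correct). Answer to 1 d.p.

Correct trials (n=7): 486, 494, 552, 545, 527, 668, 534
Mean correct RT = 3806/7 = 543.7143 ms
Proportion correct = 7/9
IES = 543.7143 / (7/9) = 699.061 ms

699.1 ms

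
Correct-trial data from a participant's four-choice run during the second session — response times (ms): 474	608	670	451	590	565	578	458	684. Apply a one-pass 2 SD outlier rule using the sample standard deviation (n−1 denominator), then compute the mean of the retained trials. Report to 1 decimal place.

n = 9, ΣRT = 5078, M = 564.222
Σ(x−M)² = 60549.56; s = √(60549.56/8) = 86.998
Cutoffs: 564.222 ± 2·86.998 → [390.2, 738.2]
No RTs fall outside the cutoffs; all 9 retained. Mean = 5078/9 = 564.222

564.2 ms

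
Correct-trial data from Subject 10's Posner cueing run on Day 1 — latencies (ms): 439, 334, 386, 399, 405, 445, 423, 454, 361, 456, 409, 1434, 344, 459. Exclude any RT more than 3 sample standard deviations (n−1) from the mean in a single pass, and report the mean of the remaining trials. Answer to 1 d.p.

n = 14, ΣRT = 6748, M = 482.000
Σ(x−M)² = 997944.00; s = √(997944.00/13) = 277.065
Cutoffs: 482.000 ± 3·277.065 → [-349.2, 1313.2]
Outside: 1434 → excluded.
Retained (n=13): Σ = 5314, mean = 5314/13 = 408.769

408.8 ms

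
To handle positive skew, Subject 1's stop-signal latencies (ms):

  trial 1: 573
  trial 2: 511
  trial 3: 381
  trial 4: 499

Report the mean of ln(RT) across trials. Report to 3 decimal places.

ln(RT): 6.3509, 6.2364, 5.9428, 6.2126
Σ ln(RT) = 24.7427
Mean = 24.7427/4 = 6.18567

6.186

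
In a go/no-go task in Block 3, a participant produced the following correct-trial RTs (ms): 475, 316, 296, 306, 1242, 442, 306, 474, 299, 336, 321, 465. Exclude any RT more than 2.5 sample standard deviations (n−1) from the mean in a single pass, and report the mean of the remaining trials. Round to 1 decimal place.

366.9 ms

n = 12, ΣRT = 5278, M = 439.833
Σ(x−M)² = 763095.67; s = √(763095.67/11) = 263.386
Cutoffs: 439.833 ± 2.5·263.386 → [-218.6, 1098.3]
Outside: 1242 → excluded.
Retained (n=11): Σ = 4036, mean = 4036/11 = 366.909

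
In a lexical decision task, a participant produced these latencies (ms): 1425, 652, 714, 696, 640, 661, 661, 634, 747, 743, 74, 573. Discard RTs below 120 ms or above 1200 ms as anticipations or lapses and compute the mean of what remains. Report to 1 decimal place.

672.1 ms

Excluded: 74, 1425
Retained (n=10): Σ = 6721
Mean = 6721/10 = 672.1000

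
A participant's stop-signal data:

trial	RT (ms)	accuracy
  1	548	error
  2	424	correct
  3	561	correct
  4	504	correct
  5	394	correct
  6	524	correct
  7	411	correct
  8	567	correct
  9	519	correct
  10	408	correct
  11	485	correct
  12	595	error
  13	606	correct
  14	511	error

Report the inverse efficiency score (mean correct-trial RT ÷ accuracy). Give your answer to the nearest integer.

Correct trials (n=11): 424, 561, 504, 394, 524, 411, 567, 519, 408, 485, 606
Mean correct RT = 5403/11 = 491.1818 ms
Proportion correct = 11/14
IES = 491.1818 / (11/14) = 625.140 ms

625 ms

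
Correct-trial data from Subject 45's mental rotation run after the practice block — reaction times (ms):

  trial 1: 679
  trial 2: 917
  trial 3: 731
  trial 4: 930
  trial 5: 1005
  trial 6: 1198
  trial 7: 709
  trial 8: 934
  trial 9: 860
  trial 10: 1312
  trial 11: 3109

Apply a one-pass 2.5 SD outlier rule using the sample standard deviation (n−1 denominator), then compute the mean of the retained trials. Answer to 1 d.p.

n = 11, ΣRT = 12384, M = 1125.818
Σ(x−M)² = 4706149.64; s = √(4706149.64/10) = 686.014
Cutoffs: 1125.818 ± 2.5·686.014 → [-589.2, 2840.9]
Outside: 3109 → excluded.
Retained (n=10): Σ = 9275, mean = 9275/10 = 927.500

927.5 ms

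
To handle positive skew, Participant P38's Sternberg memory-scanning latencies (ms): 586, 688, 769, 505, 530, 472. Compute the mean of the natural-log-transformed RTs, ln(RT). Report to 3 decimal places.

6.368

ln(RT): 6.3733, 6.5338, 6.6451, 6.2246, 6.2729, 6.1570
Σ ln(RT) = 38.2066
Mean = 38.2066/6 = 6.36777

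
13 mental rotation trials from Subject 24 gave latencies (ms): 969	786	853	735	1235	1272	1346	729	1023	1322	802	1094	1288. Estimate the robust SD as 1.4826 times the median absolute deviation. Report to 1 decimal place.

Sorted: 729, 735, 786, 802, 853, 969, 1023, 1094, 1235, 1272, 1288, 1322, 1346 → median = 1023
|x − 1023| sorted: 0, 54, 71, 170, 212, 221, 237, 249, 265, 288, 294, 299, 323 → MAD = 237
Robust SD ≈ 1.4826 × 237 = 351.376

351.4 ms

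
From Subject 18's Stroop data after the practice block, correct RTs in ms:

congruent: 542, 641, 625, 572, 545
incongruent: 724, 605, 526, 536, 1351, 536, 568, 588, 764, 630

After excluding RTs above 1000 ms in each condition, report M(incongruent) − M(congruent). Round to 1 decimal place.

incongruent: exclude 1351
M(congruent) = 2925/5 = 585.000
M(incongruent) = 5477/9 = 608.556
Difference = 608.556 − 585.000 = 23.556 ms

23.6 ms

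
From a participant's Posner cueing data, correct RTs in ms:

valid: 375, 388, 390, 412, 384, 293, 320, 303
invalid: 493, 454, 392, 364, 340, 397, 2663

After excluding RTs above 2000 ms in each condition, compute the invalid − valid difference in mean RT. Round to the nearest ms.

invalid: exclude 2663
M(valid) = 2865/8 = 358.125
M(invalid) = 2440/6 = 406.667
Difference = 406.667 − 358.125 = 48.542 ms

49 ms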